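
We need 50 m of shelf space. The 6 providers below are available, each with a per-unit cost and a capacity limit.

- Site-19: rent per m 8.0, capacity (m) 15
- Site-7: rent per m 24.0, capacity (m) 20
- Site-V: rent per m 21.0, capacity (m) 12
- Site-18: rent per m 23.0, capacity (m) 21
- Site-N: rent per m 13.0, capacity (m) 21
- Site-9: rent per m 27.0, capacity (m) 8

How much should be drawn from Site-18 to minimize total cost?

Fill from the cheapest provider first.
Site-19 at 8.0: take all 15 m → 35 still needed.
Site-N at 13.0: take all 21 m → 14 still needed.
Site-V (21.0): use full 12 → 2 m to go.
Site-18 at 23.0: take 2 of its 21 → requirement met.
Site-7, Site-9: unused.

2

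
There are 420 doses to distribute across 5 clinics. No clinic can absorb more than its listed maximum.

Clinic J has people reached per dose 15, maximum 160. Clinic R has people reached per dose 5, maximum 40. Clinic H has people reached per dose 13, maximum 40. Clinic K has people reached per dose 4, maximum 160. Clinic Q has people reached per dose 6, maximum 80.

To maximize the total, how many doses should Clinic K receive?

100

Rank by people reached per dose: Clinic J 15 > Clinic H 13 > Clinic Q 6 > Clinic R 5 > Clinic K 4.
Give Clinic J 160 to hit its cap of 160 → 260 left.
Clinic H: +40 to 40 (cap) → 220 left.
Give Clinic Q 80 to hit its cap of 80 → 140 left.
Clinic R takes 40 to reach its cap of 40 → 100 left.
Clinic K has room for 160 but only 100 remain, so it gets 100.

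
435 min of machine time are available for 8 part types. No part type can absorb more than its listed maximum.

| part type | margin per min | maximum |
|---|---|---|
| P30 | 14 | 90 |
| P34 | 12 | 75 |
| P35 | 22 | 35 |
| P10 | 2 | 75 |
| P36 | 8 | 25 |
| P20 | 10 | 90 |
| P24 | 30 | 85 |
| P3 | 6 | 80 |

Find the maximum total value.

6790

Rank by margin per min: P24 30 > P35 22 > P30 14 > P34 12 > P20 10 > P36 8 > P3 6 > P10 2.
P24: +85 to 85 (cap) ; 350 left.
P35: +35 to 35 (cap) ; 315 left.
P30 takes 90 to reach its cap of 90 ; 225 left.
Give P34 75 to hit its cap of 75 ; 150 left.
Give P20 90 to hit its cap of 90 ; 60 left.
P36 takes 25 to reach its cap of 25 ; 35 left.
Only 35 left; P3 takes them to reach 35.
Total = 14×90 + 12×75 + 22×35 + 8×25 + 10×90 + 30×85 + 6×35 = 6790.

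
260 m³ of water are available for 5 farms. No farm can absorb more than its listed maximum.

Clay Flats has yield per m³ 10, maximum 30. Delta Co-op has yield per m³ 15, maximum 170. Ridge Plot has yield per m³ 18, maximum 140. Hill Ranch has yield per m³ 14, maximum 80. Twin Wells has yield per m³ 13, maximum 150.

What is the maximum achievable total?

Highest yield per m³ first: Ridge Plot 18 > Delta Co-op 15 > Hill Ranch 14 > Twin Wells 13 > Clay Flats 10.
Give Ridge Plot 140 to hit its cap of 140 ; 120 left.
Delta Co-op has room for 170 but only 120 remain, so it gets 120.
Total = 15×120 + 18×140 = 4320.

4320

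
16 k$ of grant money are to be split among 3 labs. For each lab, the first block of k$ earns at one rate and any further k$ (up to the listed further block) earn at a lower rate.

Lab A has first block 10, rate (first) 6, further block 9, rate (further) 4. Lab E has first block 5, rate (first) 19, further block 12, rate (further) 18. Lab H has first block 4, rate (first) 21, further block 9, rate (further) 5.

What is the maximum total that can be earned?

Order all 6 blocks by rate: Lab H/tier1 21 > Lab E/tier1 19 > Lab E/tier2 18 > Lab A/tier1 6 > Lab H/tier2 5 > Lab A/tier2 4.
Lab H tier1 at 21: fill all 4 → 12 left.
Lab E/tier1 (19): +5 → 7 left.
Lab E tier2 at 18: only 7 left, fill 7.
Total = 21×4 + 19×5 + 18×7 = 305.

305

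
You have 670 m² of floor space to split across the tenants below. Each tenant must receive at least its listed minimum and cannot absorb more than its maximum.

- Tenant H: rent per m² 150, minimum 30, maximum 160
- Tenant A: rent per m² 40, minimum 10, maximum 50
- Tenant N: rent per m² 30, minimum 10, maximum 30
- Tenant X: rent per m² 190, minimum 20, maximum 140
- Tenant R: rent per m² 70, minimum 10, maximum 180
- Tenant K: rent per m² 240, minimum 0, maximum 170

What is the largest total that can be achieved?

Meeting every minimum uses 30+10+10+20+10+0 = 80 m², leaving 590.
Highest rent per m² first: Tenant K 240 > Tenant X 190 > Tenant H 150 > Tenant R 70 > Tenant A 40 > Tenant N 30.
Tenant K takes 170 more to reach its cap of 170 → 420 left.
Give Tenant X 120 more to hit its cap of 140 → 300 left.
Tenant H takes 130 more to reach its cap of 160 → 170 left.
Give Tenant R 170 more to hit its cap of 180 → 0 left.
Total = 150×160 + 40×10 + 30×10 + 190×140 + 70×180 + 240×170 = 104700.

104700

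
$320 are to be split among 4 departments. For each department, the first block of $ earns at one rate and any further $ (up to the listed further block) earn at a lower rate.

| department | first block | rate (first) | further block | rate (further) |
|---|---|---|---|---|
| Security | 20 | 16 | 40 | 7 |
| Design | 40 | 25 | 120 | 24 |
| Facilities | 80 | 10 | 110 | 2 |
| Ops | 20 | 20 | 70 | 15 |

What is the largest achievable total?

6150

Order all 8 blocks by rate: Design/tier1 25 > Design/tier2 24 > Ops/tier1 20 > Security/tier1 16 > Ops/tier2 15 > Facilities/tier1 10 > Security/tier2 7 > Facilities/tier2 2.
Design tier1 at 25: fill all 40 ; 280 left.
Design tier2 at 24: fill all 120 ; 160 left.
Ops/tier1 (20): +20 ; 140 left.
Security tier1 at 16: fill all 20 ; 120 left.
Ops tier2 at 15: fill all 70 ; 50 left.
Facilities tier1 at 10: only 50 left, fill 50.
Total = 25×40 + 24×120 + 20×20 + 16×20 + 15×70 + 10×50 = 6150.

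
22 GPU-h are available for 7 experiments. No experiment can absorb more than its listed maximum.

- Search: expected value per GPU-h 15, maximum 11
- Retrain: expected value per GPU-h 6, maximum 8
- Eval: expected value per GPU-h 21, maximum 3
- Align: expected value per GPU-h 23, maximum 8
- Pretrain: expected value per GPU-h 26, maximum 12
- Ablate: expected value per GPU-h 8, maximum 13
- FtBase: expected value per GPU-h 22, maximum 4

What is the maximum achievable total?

Rank by expected value per GPU-h: Pretrain 26 > Align 23 > FtBase 22 > Eval 21 > Search 15 > Ablate 8 > Retrain 6.
Pretrain: +12 to 12 (cap) ; 10 left.
Align takes 8 to reach its cap of 8 ; 2 left.
Only 2 left; FtBase takes them to reach 2.
Total = 23×8 + 26×12 + 22×2 = 540.

540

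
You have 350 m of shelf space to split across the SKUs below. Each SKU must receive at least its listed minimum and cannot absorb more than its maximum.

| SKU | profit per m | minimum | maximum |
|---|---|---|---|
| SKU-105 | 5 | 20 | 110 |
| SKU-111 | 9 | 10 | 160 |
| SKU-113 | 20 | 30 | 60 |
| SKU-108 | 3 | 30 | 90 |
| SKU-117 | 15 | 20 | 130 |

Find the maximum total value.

4330

Meeting every minimum uses 20+10+30+30+20 = 110 m, leaving 240.
Order the SKUs by profit per m: SKU-113 20 > SKU-117 15 > SKU-111 9 > SKU-105 5 > SKU-108 3.
SKU-113: +30 to 60 (cap) — 210 left.
SKU-117 takes 110 more to reach its cap of 130 — 100 left.
Only 100 left; SKU-111 takes them to reach 110.
Total = 5×20 + 9×110 + 20×60 + 3×30 + 15×130 = 4330.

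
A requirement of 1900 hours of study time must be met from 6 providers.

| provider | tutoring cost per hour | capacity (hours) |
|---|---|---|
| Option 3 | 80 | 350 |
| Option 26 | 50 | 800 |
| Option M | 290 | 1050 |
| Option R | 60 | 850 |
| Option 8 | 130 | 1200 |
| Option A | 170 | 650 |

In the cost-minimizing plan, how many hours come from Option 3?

Fill from the cheapest provider first.
Take 800 from Option 26 at 50 → need 1100 more.
Option R (60): use full 850 → 250 hours to go.
Option 3 at 80: take 250 of its 350 → requirement met.
Option 8, Option A, Option M: unused.

250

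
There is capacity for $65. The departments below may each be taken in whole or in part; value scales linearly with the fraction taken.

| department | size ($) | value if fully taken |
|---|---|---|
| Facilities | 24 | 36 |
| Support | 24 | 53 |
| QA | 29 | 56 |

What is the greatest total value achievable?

127

Rank by value-to-size ratio: Support 53/24≈2.21, QA 56/29≈1.93, Facilities 36/24≈1.5.
Take all of Support (24 $, value 53) ; 41 $ left.
All 29 $ of QA fit (value 56) ; 12 remain.
Fill the last 12 $ with part of Facilities: 12/24 of it earns 18.
Total value = 127.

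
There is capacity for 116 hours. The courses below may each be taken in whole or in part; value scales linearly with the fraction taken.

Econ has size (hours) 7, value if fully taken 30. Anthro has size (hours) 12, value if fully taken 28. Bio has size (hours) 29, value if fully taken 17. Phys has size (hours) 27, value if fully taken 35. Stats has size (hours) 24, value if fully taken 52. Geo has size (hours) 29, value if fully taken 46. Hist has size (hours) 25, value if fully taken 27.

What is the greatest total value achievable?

Sort by value density: Econ 30/7≈4.29, Anthro 28/12≈2.33, Stats 52/24≈2.17, Geo 46/29≈1.59, Phys 35/27≈1.3, Hist 27/25≈1.08, Bio 17/29≈0.586.
Econ: take in full, 7 hours for value 30 — 109 left.
Take all of Anthro (12 hours, value 28) — 97 hours left.
Stats: take in full, 24 hours for value 52 — 73 left.
Geo: take in full, 29 hours for value 46 — 44 left.
Take all of Phys (27 hours, value 35) — 17 hours left.
Only 17 hours remain; take 17/25 of Hist for value 27×17/25 = 18.36.
Total value = 209.36.

209.36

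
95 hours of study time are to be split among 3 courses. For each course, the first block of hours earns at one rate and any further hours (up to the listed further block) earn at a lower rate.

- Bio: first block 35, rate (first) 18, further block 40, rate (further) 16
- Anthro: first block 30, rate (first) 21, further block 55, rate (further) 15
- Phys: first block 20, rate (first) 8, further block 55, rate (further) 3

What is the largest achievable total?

1740

Rank every tier by rate: Anthro/T1 21 > Bio/T1 18 > Bio/T2 16 > Anthro/T2 15 > Phys/T1 8 > Phys/T2 3.
Anthro/T1 (21): +30 ; 65 left.
Bio/T1 (18): +35 ; 30 left.
Bio T2 at 16: only 30 left, fill 30.
Total = 21×30 + 18×35 + 16×30 = 1740.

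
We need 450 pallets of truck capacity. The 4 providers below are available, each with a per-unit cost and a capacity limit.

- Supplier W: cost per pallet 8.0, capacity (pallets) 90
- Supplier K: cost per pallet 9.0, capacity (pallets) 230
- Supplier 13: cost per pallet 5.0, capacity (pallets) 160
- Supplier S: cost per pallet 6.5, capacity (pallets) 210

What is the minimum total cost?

Use providers in increasing cost order.
Take 160 from Supplier 13 at 5.0 — need 290 more.
Supplier S at 6.5: take all 210 pallets — 80 still needed.
Supplier W at 8.0: take 80 of its 90 — requirement met.
Supplier K: unused.
Cost = 160×5.0 + 210×6.5 + 80×8.0 = 2805.

2805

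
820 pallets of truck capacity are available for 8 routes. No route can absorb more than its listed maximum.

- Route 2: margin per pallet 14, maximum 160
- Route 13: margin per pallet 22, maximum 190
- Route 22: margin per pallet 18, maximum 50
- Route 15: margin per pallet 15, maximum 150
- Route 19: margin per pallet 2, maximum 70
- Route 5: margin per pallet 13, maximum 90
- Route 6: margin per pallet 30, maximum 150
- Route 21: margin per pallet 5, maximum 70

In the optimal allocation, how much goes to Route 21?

Order the routes by margin per pallet: Route 6 30 > Route 13 22 > Route 22 18 > Route 15 15 > Route 2 14 > Route 5 13 > Route 21 5 > Route 19 2.
Route 6: +150 to 150 (cap) — 670 left.
Give Route 13 190 to hit its cap of 190 — 480 left.
Give Route 22 50 to hit its cap of 50 — 430 left.
Route 15 takes 150 to reach its cap of 150 — 280 left.
Give Route 2 160 to hit its cap of 160 — 120 left.
Give Route 5 90 to hit its cap of 90 — 30 left.
Route 21 has room for 70 but only 30 remain, so it gets 30.

30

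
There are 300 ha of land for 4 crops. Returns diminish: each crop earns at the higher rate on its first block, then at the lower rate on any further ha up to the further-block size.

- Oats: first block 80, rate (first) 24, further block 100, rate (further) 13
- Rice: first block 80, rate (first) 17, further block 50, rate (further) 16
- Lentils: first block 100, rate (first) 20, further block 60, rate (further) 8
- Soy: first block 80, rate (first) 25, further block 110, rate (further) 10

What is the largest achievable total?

Rank every tier by rate: Soy/first 25 > Oats/first 24 > Lentils/first 20 > Rice/first 17 > Rice/second 16 > Oats/second 13 > Soy/second 10 > Lentils/second 8.
Soy/first (25): +80 — 220 left.
Oats first at 24: fill all 80 — 140 left.
Lentils/first (20): +100 — 40 left.
Rice first at 17: only 40 left, fill 40.
Total = 25×80 + 24×80 + 20×100 + 17×40 = 6600.

6600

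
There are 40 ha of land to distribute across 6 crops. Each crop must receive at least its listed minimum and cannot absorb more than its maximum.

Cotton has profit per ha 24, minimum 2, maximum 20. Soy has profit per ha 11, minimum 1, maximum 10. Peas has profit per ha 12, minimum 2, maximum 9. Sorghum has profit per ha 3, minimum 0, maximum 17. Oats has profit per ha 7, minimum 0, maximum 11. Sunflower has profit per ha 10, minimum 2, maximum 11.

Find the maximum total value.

Meeting every minimum uses 2+1+2+0+0+2 = 7 ha, leaving 33.
Rank by profit per ha: Cotton 24 > Peas 12 > Soy 11 > Sunflower 10 > Oats 7 > Sorghum 3.
Give Cotton 18 more to hit its cap of 20 → 15 left.
Peas takes 7 more to reach its cap of 9 → 8 left.
Soy: +8 (room for 9) → 9. Pool exhausted.
Total = 24×20 + 11×9 + 12×9 + 10×2 = 707.

707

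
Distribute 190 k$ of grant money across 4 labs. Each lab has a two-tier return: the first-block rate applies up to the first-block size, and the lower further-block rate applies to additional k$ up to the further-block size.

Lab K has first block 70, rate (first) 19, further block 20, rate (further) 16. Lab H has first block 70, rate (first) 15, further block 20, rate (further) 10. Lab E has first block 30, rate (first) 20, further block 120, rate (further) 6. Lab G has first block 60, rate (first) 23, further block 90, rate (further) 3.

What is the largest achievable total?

3780

Treat each block as its own option and order by rate: Lab G/T1 23 > Lab E/T1 20 > Lab K/T1 19 > Lab K/T2 16 > Lab H/T1 15 > Lab H/T2 10 > Lab E/T2 6 > Lab G/T2 3.
Lab G/T1 (23): +60 ; 130 left.
Lab E/T1 (20): +30 ; 100 left.
Lab K T1 at 19: fill all 70 ; 30 left.
Lab K T2 at 16: fill all 20 ; 10 left.
Lab H T1 at 15: only 10 left, fill 10.
Total = 23×60 + 20×30 + 19×70 + 16×20 + 15×10 = 3780.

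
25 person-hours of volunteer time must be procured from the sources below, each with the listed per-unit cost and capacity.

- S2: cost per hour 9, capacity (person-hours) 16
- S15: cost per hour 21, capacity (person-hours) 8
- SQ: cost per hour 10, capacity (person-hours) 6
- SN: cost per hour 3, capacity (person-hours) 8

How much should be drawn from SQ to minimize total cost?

Cheapest first:
SN (3): use full 8 — 17 person-hours to go.
S2 at 9: take all 16 person-hours — 1 still needed.
SQ at 10: take 1 of its 6 — requirement met.
S15: unused.

1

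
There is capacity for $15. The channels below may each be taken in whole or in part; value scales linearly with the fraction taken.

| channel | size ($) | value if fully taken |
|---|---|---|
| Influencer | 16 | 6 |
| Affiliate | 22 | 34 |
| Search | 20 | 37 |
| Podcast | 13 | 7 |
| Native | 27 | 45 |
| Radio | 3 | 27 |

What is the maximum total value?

Rank by value-to-size ratio: Radio 27/3≈9, Search 37/20≈1.85, Native 45/27≈1.67, Affiliate 34/22≈1.55, Podcast 7/13≈0.538, Influencer 6/16≈0.375.
Radio: take in full, 3 $ for value 27 — 12 left.
Fill the last 12 $ with part of Search: 12/20 of it earns 22.2.
Total value = 49.2.

49.2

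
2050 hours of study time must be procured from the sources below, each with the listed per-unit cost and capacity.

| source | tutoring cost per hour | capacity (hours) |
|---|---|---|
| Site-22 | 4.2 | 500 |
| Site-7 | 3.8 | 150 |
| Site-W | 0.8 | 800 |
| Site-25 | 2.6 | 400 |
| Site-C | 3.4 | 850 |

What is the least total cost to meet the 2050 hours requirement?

Use sources in increasing cost order.
Site-W (0.8): use full 800 ; 1250 hours to go.
Site-25 at 2.6: take all 400 hours ; 850 still needed.
Site-C at 3.4: take all 850 hours ; 0 still needed.
Site-7, Site-22: unused.
Cost = 800×0.8 + 400×2.6 + 850×3.4 = 4570.

4570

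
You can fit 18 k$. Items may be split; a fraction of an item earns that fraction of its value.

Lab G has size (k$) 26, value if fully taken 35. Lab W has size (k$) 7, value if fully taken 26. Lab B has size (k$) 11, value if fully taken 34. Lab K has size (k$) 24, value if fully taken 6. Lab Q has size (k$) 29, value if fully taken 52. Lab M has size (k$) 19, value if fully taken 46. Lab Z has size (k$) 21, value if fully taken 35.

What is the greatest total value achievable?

60

Sort by value density: Lab W 26/7≈3.71, Lab B 34/11≈3.09, Lab M 46/19≈2.42, Lab Q 52/29≈1.79, Lab Z 35/21≈1.67, Lab G 35/26≈1.35, Lab K 6/24≈0.25.
Lab W: take in full, 7 k$ for value 26 — 11 left.
Take all of Lab B (11 k$, value 34) — 0 k$ left.
Total value = 60.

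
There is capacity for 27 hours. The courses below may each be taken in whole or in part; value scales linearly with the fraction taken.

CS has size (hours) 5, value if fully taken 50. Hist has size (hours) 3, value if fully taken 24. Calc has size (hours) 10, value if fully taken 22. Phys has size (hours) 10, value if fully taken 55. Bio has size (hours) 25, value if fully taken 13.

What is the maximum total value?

Sort by value density: CS 50/5≈10, Hist 24/3≈8, Phys 55/10≈5.5, Calc 22/10≈2.2, Bio 13/25≈0.52.
Take all of CS (5 hours, value 50) — 22 hours left.
Hist: take in full, 3 hours for value 24 — 19 left.
Take all of Phys (10 hours, value 55) — 9 hours left.
Only 9 hours remain; take 9/10 of Calc for value 22×9/10 = 19.8.
Total value = 148.8.

148.8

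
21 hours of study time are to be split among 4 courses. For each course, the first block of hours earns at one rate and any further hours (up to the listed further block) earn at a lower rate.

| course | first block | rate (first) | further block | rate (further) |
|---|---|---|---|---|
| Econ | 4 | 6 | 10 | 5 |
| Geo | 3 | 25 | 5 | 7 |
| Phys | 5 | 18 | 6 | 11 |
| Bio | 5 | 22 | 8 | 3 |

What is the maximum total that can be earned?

355

Order all 8 blocks by rate: Geo/T1 25 > Bio/T1 22 > Phys/T1 18 > Phys/T2 11 > Geo/T2 7 > Econ/T1 6 > Econ/T2 5 > Bio/T2 3.
Geo T1 at 25: fill all 3 → 18 left.
Fill Bio T1 block (5 at 22) → 13 left.
Fill Phys T1 block (5 at 18) → 8 left.
Fill Phys T2 block (6 at 11) → 2 left.
2 remain; put them into Geo T2 at 7.
Total = 25×3 + 22×5 + 18×5 + 11×6 + 7×2 = 355.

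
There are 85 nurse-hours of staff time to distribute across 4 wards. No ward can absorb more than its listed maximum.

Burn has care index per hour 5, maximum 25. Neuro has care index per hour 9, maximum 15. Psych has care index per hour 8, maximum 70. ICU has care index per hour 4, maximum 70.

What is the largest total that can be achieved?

Rank by care index per hour: Neuro 9 > Psych 8 > Burn 5 > ICU 4.
Neuro: +15 to 15 (cap) — 70 left.
Psych: +70 to 70 (cap) — 0 left.
Total = 9×15 + 8×70 = 695.

695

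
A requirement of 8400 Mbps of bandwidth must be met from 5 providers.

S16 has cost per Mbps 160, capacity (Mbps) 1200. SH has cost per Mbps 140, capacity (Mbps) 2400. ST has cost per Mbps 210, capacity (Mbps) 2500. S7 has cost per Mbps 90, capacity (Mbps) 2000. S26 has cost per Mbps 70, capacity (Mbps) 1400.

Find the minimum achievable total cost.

Use providers in increasing cost order.
S26 (70): use full 1400 → 7000 Mbps to go.
S7 at 90: take all 2000 Mbps → 5000 still needed.
SH (140): use full 2400 → 2600 Mbps to go.
S16 at 160: take all 1200 Mbps → 1400 still needed.
ST at 210: take 1400 of its 2500 → requirement met.
Cost = 1400×70 + 2000×90 + 2400×140 + 1200×160 + 1400×210 = 1100000.

1100000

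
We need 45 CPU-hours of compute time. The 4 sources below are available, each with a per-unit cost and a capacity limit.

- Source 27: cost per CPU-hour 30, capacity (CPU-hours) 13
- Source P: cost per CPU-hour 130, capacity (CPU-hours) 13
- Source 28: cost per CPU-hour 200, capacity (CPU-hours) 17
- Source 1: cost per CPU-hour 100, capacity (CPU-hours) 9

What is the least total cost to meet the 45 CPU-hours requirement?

Cheapest first:
Take 13 from Source 27 at 30 ; need 32 more.
Source 1 at 100: take all 9 CPU-hours ; 23 still needed.
Source P (130): use full 13 ; 10 CPU-hours to go.
Take 10 from Source 28 at 200 to finish.
Cost = 13×30 + 9×100 + 13×130 + 10×200 = 4980.

4980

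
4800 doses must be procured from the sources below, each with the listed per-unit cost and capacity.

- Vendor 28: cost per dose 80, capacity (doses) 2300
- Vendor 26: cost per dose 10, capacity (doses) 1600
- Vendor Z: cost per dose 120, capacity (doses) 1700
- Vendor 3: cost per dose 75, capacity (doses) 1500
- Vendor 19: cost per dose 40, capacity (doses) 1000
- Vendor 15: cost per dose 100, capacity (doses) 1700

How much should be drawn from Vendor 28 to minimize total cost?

Cheapest first:
Vendor 26 (10): use full 1600 → 3200 doses to go.
Vendor 19 (40): use full 1000 → 2200 doses to go.
Take 1500 from Vendor 3 at 75 → need 700 more.
Vendor 28 at 80: take 700 of its 2300 → requirement met.
Vendor 15, Vendor Z: unused.

700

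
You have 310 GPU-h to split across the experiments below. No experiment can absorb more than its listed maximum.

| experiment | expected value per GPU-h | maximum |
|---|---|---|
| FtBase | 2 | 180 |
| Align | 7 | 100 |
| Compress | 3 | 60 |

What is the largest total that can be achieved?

Order the experiments by expected value per GPU-h: Align 7 > Compress 3 > FtBase 2.
Align takes 100 to reach its cap of 100 ; 210 left.
Give Compress 60 to hit its cap of 60 ; 150 left.
Only 150 left; FtBase takes them to reach 150.
Total = 2×150 + 7×100 + 3×60 = 1180.

1180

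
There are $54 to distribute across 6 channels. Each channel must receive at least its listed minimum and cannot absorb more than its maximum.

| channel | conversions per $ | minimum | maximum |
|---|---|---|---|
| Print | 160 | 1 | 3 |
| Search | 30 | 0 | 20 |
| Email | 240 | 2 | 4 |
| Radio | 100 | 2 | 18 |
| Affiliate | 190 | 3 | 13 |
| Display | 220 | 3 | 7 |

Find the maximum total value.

7520

Meeting every minimum uses 1+0+2+2+3+3 = 11 $, leaving 43.
Highest conversions per $ first: Email 240 > Display 220 > Affiliate 190 > Print 160 > Radio 100 > Search 30.
Give Email 2 more to hit its cap of 4 ; 41 left.
Display takes 4 more to reach its cap of 7 ; 37 left.
Affiliate: +10 to 13 (cap) ; 27 left.
Print: +2 to 3 (cap) ; 25 left.
Radio takes 16 more to reach its cap of 18 ; 9 left.
Search has room for 20 more but only 9 remain, so it gets 9.
Total = 160×3 + 30×9 + 240×4 + 100×18 + 190×13 + 220×7 = 7520.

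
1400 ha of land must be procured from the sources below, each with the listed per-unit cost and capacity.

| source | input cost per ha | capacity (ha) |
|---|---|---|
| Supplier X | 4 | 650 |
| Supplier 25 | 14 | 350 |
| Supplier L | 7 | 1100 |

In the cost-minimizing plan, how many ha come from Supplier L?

Use sources in increasing cost order.
Supplier X (4): use full 650 ; 750 ha to go.
Take 750 from Supplier L at 7 to finish.
Supplier 25: unused.

750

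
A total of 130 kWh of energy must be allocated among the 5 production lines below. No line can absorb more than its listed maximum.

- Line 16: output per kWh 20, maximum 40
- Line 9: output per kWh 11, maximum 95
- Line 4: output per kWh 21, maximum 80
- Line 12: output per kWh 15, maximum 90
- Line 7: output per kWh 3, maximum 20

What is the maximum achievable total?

2630

Rank by output per kWh: Line 4 21 > Line 16 20 > Line 12 15 > Line 9 11 > Line 7 3.
Line 4: +80 to 80 (cap) ; 50 left.
Give Line 16 40 to hit its cap of 40 ; 10 left.
Line 12 has room for 90 but only 10 remain, so it gets 10.
Total = 20×40 + 21×80 + 15×10 = 2630.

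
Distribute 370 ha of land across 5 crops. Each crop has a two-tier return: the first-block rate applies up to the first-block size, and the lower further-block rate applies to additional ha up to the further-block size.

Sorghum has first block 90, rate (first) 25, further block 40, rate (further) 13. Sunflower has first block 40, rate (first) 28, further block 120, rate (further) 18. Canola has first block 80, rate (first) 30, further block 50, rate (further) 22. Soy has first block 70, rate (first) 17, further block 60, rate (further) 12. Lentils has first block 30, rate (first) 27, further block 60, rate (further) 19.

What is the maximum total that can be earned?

9180

Treat each block as its own option and order by rate: Canola/tier1 30 > Sunflower/tier1 28 > Lentils/tier1 27 > Sorghum/tier1 25 > Canola/tier2 22 > Lentils/tier2 19 > Sunflower/tier2 18 > Soy/tier1 17 > Sorghum/tier2 13 > Soy/tier2 12.
Fill Canola tier1 block (80 at 30) — 290 left.
Fill Sunflower tier1 block (40 at 28) — 250 left.
Fill Lentils tier1 block (30 at 27) — 220 left.
Sorghum tier1 at 25: fill all 90 — 130 left.
Canola/tier2 (22): +50 — 80 left.
Lentils/tier2 (19): +60 — 20 left.
20 remain; put them into Sunflower tier2 at 18.
Total = 30×80 + 28×40 + 27×30 + 25×90 + 22×50 + 19×60 + 18×20 = 9180.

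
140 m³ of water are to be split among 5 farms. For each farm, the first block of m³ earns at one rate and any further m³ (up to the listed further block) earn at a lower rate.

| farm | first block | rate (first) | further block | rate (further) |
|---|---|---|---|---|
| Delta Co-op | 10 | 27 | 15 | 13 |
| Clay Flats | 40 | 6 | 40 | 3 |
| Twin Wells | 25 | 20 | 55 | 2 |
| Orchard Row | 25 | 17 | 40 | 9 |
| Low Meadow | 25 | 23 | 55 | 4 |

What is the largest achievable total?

2325

Rank every tier by rate: Delta Co-op/tier1 27 > Low Meadow/tier1 23 > Twin Wells/tier1 20 > Orchard Row/tier1 17 > Delta Co-op/tier2 13 > Orchard Row/tier2 9 > Clay Flats/tier1 6 > Low Meadow/tier2 4 > Clay Flats/tier2 3 > Twin Wells/tier2 2.
Delta Co-op/tier1 (27): +10 ; 130 left.
Low Meadow/tier1 (23): +25 ; 105 left.
Fill Twin Wells tier1 block (25 at 20) ; 80 left.
Orchard Row tier1 at 17: fill all 25 ; 55 left.
Delta Co-op/tier2 (13): +15 ; 40 left.
Orchard Row tier2 at 9: fill all 40 ; 0 left.
Total = 27×10 + 23×25 + 20×25 + 17×25 + 13×15 + 9×40 = 2325.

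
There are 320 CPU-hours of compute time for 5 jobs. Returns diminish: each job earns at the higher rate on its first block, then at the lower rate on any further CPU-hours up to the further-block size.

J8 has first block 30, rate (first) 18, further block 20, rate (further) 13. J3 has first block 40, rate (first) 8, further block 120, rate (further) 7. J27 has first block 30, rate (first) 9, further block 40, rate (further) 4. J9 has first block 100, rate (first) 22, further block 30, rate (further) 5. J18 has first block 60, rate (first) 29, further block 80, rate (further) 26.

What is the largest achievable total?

7090

Treat each block as its own option and order by rate: J18/first 29 > J18/second 26 > J9/first 22 > J8/first 18 > J8/second 13 > J27/first 9 > J3/first 8 > J3/second 7 > J9/second 5 > J27/second 4.
J18 first at 29: fill all 60 — 260 left.
J18/second (26): +80 — 180 left.
Fill J9 first block (100 at 22) — 80 left.
Fill J8 first block (30 at 18) — 50 left.
J8/second (13): +20 — 30 left.
J27 first at 9: fill all 30 — 0 left.
Total = 29×60 + 26×80 + 22×100 + 18×30 + 13×20 + 9×30 = 7090.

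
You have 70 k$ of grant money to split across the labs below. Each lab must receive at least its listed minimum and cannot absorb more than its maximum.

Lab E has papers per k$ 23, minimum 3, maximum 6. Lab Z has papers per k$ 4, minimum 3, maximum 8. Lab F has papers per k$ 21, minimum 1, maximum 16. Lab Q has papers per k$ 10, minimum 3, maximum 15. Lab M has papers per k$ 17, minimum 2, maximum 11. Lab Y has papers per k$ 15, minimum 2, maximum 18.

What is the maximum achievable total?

Meeting every minimum uses 3+3+1+3+2+2 = 14 k$, leaving 56.
Rank by papers per k$: Lab E 23 > Lab F 21 > Lab M 17 > Lab Y 15 > Lab Q 10 > Lab Z 4.
Lab E takes 3 more to reach its cap of 6 → 53 left.
Lab F: +15 to 16 (cap) → 38 left.
Lab M: +9 to 11 (cap) → 29 left.
Lab Y: +16 to 18 (cap) → 13 left.
Give Lab Q 12 more to hit its cap of 15 → 1 left.
Lab Z has room for 5 more but only 1 remain, so it gets 4.
Total = 23×6 + 4×4 + 21×16 + 10×15 + 17×11 + 15×18 = 1097.

1097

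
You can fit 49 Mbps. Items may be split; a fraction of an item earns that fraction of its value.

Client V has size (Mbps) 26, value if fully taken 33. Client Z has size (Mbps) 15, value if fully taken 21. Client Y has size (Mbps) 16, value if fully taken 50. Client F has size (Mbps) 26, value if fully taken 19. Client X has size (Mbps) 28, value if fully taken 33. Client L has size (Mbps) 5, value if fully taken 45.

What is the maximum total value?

132.5

Rank by value-to-size ratio: Client L 45/5≈9, Client Y 50/16≈3.12, Client Z 21/15≈1.4, Client V 33/26≈1.27, Client X 33/28≈1.18, Client F 19/26≈0.731.
All 5 Mbps of Client L fit (value 45) — 44 remain.
All 16 Mbps of Client Y fit (value 50) — 28 remain.
All 15 Mbps of Client Z fit (value 21) — 13 remain.
13 Mbps left: a 13/26 share of Client V gives 33×13/26 = 16.5.
Total value = 132.5.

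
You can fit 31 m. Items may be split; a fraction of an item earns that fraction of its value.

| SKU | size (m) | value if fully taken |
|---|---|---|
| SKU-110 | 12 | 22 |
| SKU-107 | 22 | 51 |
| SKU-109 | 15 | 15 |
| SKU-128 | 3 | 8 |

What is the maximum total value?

Rank by value-to-size ratio: SKU-128 8/3≈2.67, SKU-107 51/22≈2.32, SKU-110 22/12≈1.83, SKU-109 15/15≈1.
Take all of SKU-128 (3 m, value 8) → 28 m left.
All 22 m of SKU-107 fit (value 51) → 6 remain.
6 m left: a 6/12 share of SKU-110 gives 22×6/12 = 11.
Total value = 70.

70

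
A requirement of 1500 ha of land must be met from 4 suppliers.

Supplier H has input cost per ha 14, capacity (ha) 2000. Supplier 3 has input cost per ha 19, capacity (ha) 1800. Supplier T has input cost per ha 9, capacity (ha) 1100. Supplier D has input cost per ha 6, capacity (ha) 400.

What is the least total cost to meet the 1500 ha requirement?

Fill from the cheapest supplier first.
Take 400 from Supplier D at 6 ; need 1100 more.
Take 1100 from Supplier T at 9 ; need 0 more.
Supplier H, Supplier 3: unused.
Cost = 400×6 + 1100×9 = 12300.

12300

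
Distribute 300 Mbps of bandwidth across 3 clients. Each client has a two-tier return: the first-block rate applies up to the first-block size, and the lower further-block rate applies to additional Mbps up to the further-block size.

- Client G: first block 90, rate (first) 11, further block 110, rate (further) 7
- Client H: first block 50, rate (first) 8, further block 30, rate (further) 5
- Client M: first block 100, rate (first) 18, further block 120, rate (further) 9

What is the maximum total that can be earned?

Rank every tier by rate: Client M/T1 18 > Client G/T1 11 > Client M/T2 9 > Client H/T1 8 > Client G/T2 7 > Client H/T2 5.
Client M/T1 (18): +100 ; 200 left.
Fill Client G T1 block (90 at 11) ; 110 left.
Client M T2 at 9: only 110 left, fill 110.
Total = 18×100 + 11×90 + 9×110 = 3780.

3780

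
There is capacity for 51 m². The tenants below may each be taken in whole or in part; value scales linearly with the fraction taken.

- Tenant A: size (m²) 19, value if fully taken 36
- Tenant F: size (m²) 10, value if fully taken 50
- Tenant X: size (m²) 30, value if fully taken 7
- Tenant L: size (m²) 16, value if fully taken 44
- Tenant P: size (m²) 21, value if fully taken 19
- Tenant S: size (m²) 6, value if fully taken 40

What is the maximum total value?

Best value per unit of size first: Tenant S 40/6≈6.67, Tenant F 50/10≈5, Tenant L 44/16≈2.75, Tenant A 36/19≈1.89, Tenant P 19/21≈0.905, Tenant X 7/30≈0.233.
All 6 m² of Tenant S fit (value 40) → 45 remain.
All 10 m² of Tenant F fit (value 50) → 35 remain.
Tenant L: take in full, 16 m² for value 44 → 19 left.
Tenant A: take in full, 19 m² for value 36 → 0 left.
Total value = 170.

170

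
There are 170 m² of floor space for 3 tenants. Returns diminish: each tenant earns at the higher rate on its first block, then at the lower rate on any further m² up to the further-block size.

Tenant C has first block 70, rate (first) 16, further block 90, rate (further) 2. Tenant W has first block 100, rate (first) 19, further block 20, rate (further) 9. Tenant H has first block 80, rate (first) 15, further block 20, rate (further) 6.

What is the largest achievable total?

Treat each block as its own option and order by rate: Tenant W/T1 19 > Tenant C/T1 16 > Tenant H/T1 15 > Tenant W/T2 9 > Tenant H/T2 6 > Tenant C/T2 2.
Tenant W/T1 (19): +100 — 70 left.
Fill Tenant C T1 block (70 at 16) — 0 left.
Total = 19×100 + 16×70 = 3020.

3020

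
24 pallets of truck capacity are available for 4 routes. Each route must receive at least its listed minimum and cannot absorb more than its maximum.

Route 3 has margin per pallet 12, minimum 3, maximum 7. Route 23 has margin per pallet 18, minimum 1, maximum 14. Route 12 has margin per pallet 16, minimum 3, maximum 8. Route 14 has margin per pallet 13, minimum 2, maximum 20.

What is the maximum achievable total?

394

Meeting every minimum uses 3+1+3+2 = 9 pallets, leaving 15.
Order the routes by margin per pallet: Route 23 18 > Route 12 16 > Route 14 13 > Route 3 12.
Route 23: +13 to 14 (cap) → 2 left.
Route 12 has room for 5 more but only 2 remain, so it gets 5.
Total = 12×3 + 18×14 + 16×5 + 13×2 = 394.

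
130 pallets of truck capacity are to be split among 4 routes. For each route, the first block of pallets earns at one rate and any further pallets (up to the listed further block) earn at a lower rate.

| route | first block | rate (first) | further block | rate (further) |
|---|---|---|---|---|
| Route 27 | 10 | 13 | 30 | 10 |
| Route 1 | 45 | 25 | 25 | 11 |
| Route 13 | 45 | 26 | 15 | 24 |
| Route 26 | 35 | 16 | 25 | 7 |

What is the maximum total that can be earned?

Treat each block as its own option and order by rate: Route 13/T1 26 > Route 1/T1 25 > Route 13/T2 24 > Route 26/T1 16 > Route 27/T1 13 > Route 1/T2 11 > Route 27/T2 10 > Route 26/T2 7.
Route 13/T1 (26): +45 — 85 left.
Fill Route 1 T1 block (45 at 25) — 40 left.
Route 13 T2 at 24: fill all 15 — 25 left.
Route 26/T1: +25 of 35 at 16; pool empty.
Total = 26×45 + 25×45 + 24×15 + 16×25 = 3055.

3055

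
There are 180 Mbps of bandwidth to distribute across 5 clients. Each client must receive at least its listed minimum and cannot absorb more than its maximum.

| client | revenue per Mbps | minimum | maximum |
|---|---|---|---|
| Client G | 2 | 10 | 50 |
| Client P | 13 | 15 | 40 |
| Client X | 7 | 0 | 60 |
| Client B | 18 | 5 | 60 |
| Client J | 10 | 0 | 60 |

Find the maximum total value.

2290

Meeting every minimum uses 10+15+0+5+0 = 30 Mbps, leaving 150.
Highest revenue per Mbps first: Client B 18 > Client P 13 > Client J 10 > Client X 7 > Client G 2.
Give Client B 55 more to hit its cap of 60 → 95 left.
Give Client P 25 more to hit its cap of 40 → 70 left.
Give Client J 60 more to hit its cap of 60 → 10 left.
Client X has room for 60 more but only 10 remain, so it gets 10.
Total = 2×10 + 13×40 + 7×10 + 18×60 + 10×60 = 2290.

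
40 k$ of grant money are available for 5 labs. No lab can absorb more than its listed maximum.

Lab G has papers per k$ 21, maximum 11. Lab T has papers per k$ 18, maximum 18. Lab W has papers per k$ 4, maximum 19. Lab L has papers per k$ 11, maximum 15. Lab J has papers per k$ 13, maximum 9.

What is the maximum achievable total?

Rank by papers per k$: Lab G 21 > Lab T 18 > Lab J 13 > Lab L 11 > Lab W 4.
Lab G: +11 to 11 (cap) ; 29 left.
Give Lab T 18 to hit its cap of 18 ; 11 left.
Give Lab J 9 to hit its cap of 9 ; 2 left.
Lab L: +2 (room for 15) → 2. Pool exhausted.
Total = 21×11 + 18×18 + 11×2 + 13×9 = 694.

694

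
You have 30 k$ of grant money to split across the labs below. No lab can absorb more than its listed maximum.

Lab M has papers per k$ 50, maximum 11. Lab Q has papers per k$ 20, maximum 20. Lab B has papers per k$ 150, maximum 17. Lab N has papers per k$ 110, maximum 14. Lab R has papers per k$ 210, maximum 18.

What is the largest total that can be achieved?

Order the labs by papers per k$: Lab R 210 > Lab B 150 > Lab N 110 > Lab M 50 > Lab Q 20.
Lab R takes 18 to reach its cap of 18 — 12 left.
Only 12 left; Lab B takes them to reach 12.
Total = 150×12 + 210×18 = 5580.

5580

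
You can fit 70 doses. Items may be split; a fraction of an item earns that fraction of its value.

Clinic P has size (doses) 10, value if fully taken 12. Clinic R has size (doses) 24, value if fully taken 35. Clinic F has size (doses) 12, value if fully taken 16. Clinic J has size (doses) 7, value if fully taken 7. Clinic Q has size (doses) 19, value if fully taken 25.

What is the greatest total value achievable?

Best value per unit of size first: Clinic R 35/24≈1.46, Clinic F 16/12≈1.33, Clinic Q 25/19≈1.32, Clinic P 12/10≈1.2, Clinic J 7/7≈1.
Take all of Clinic R (24 doses, value 35) — 46 doses left.
All 12 doses of Clinic F fit (value 16) — 34 remain.
All 19 doses of Clinic Q fit (value 25) — 15 remain.
Clinic P: take in full, 10 doses for value 12 — 5 left.
Only 5 doses remain; take 5/7 of Clinic J for value 7×5/7 = 5.
Total value = 93.

93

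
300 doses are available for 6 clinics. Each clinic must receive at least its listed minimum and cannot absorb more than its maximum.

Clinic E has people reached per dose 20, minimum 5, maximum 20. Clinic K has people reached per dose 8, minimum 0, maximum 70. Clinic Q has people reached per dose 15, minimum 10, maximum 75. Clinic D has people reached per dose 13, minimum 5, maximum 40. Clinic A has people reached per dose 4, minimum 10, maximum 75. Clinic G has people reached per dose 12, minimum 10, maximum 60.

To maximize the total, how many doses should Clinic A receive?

35

Meeting every minimum uses 5+0+10+5+10+10 = 40 doses, leaving 260.
Order the clinics by people reached per dose: Clinic E 20 > Clinic Q 15 > Clinic D 13 > Clinic G 12 > Clinic K 8 > Clinic A 4.
Give Clinic E 15 more to hit its cap of 20 → 245 left.
Give Clinic Q 65 more to hit its cap of 75 → 180 left.
Give Clinic D 35 more to hit its cap of 40 → 145 left.
Clinic G: +50 to 60 (cap) → 95 left.
Clinic K takes 70 more to reach its cap of 70 → 25 left.
Clinic A has room for 65 more but only 25 remain, so it gets 35.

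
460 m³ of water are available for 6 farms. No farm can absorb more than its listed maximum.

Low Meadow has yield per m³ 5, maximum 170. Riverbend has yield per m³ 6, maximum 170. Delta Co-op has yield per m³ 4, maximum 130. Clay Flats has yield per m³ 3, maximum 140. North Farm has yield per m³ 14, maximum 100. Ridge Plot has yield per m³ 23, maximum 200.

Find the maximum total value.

Order the farms by yield per m³: Ridge Plot 23 > North Farm 14 > Riverbend 6 > Low Meadow 5 > Delta Co-op 4 > Clay Flats 3.
Ridge Plot takes 200 to reach its cap of 200 ; 260 left.
Give North Farm 100 to hit its cap of 100 ; 160 left.
Only 160 left; Riverbend takes them to reach 160.
Total = 6×160 + 14×100 + 23×200 = 6960.

6960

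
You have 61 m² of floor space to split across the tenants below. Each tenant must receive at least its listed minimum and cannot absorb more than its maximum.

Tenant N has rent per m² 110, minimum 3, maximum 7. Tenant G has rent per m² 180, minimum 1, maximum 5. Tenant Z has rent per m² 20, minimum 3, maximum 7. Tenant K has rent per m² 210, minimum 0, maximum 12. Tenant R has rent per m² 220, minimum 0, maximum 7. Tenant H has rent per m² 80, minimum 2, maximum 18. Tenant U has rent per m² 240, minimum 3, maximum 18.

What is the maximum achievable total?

Meeting every minimum uses 3+1+3+0+0+2+3 = 12 m², leaving 49.
Rank by rent per m²: Tenant U 240 > Tenant R 220 > Tenant K 210 > Tenant G 180 > Tenant N 110 > Tenant H 80 > Tenant Z 20.
Tenant U: +15 to 18 (cap) — 34 left.
Tenant R: +7 to 7 (cap) — 27 left.
Tenant K takes 12 more to reach its cap of 12 — 15 left.
Tenant G takes 4 more to reach its cap of 5 — 11 left.
Give Tenant N 4 more to hit its cap of 7 — 7 left.
Tenant H has room for 16 more but only 7 remain, so it gets 9.
Total = 110×7 + 180×5 + 20×3 + 210×12 + 220×7 + 80×9 + 240×18 = 10830.

10830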